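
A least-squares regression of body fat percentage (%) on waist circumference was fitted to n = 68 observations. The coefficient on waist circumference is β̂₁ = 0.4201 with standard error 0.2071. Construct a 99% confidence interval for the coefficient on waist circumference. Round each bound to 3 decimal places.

df = n − 2 = 68 − 2 = 66.
t* = t_{0.005, 66} = 2.652394.
Margin = t* × SE = 2.652394 × 0.2071 = 0.54931.
CI: 0.4201 ± 0.54931 → (-0.129, 0.969).
With 99% confidence, each one-unit increase in waist circumference is associated with a change of between -0.129 and 0.969 % in body fat percentage.

(-0.129, 0.969)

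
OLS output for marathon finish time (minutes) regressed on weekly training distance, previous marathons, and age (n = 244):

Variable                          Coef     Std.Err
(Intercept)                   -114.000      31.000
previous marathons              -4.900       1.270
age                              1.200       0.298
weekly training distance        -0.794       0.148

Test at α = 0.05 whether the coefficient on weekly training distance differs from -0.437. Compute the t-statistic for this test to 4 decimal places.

t = -2.4122

Read off: b = -0.794, SE = 0.148 for weekly training distance.
H₀: β₁ = -0.437 vs H₁: β₁ ≠ -0.437.
t = (-0.794 − (-0.437)) / 0.148 = -2.4122.
df = n − k − 1 = 244 − 3 − 1 = 240.
Two-sided p ≈ 0.0166, which is < 0.05, so reject H₀.
There is evidence that the true slope on weekly training distance differs from -0.437 minutes per unit, holding the other predictors fixed.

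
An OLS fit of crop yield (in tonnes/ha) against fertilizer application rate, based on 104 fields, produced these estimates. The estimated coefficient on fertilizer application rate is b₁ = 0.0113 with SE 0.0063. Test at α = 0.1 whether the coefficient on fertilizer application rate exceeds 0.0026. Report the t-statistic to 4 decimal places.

t = 1.3810

H₀: β₁ = 0.0026 vs H₁: β₁ > 0.0026.
t = (b₁ − β₁⁰)/SE = (0.0113 − 0.0026) / 0.0063 = 1.3810.
df = n − 2 = 104 − 2 = 102.
One-sided p ≈ 0.0852, which is < 0.1, so reject H₀.
There is evidence that the true slope on fertilizer application rate exceeds 0.0026 tonnes/ha per unit.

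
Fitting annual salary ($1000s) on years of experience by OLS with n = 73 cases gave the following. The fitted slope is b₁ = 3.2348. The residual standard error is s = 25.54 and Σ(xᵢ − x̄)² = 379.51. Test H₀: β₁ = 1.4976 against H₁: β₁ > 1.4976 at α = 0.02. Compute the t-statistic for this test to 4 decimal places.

t = 1.3251

SE(b₁) = s/√Sₓₓ = 25.54/√379.51 = 1.31102.
t = (3.2348 − 1.4976) / 1.31102 = 1.3251.
df = n − 2 = 71.
One-sided p ≈ 0.0947, which is ≥ 0.02, so fail to reject H₀.
The data do not give significant evidence that the true slope on years of experience exceeds 1.4976 $1000s per unit.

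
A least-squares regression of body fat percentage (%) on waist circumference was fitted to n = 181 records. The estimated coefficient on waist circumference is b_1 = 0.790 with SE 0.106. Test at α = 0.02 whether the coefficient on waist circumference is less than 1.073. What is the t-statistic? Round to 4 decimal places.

t = -2.6698

H₀: β₁ = 1.073 vs H₁: β₁ < 1.073.
t = (b_1 − β₁⁰)/SE = (0.790 − 1.073) / 0.106 = -2.6698.
df = n − 2 = 181 − 2 = 179.
One-sided p ≈ 0.0041, which is < 0.02, so reject H₀.
There is evidence that the true slope on waist circumference is below 1.073 % per unit.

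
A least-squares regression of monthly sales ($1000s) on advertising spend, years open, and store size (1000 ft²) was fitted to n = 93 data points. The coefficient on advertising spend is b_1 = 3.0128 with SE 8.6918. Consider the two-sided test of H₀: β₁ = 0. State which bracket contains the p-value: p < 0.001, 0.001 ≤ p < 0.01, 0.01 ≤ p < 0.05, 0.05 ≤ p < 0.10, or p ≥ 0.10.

p ≥ 0.10

t = 3.0128 / 8.6918 = 0.347.
df = n − k − 1 = 93 − 3 − 1 = 89.
Two-sided p = 2·P(T_{89} > |t|) ≈ 0.7297.
So p ≥ 0.10.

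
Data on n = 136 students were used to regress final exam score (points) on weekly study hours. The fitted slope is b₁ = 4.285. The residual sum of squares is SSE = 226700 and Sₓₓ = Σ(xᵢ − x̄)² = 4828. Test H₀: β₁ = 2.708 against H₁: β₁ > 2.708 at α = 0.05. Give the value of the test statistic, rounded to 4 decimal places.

t = 2.6640

MSE = SSE/(n − 2) = 226700/134 = 1691.79.
SE(b₁) = √(MSE/Sₓₓ) = √(1691.79/4828) = 0.591956.
t = (4.285 − 2.708) / 0.591956 = 2.6640.
df = n − 2 = 134.
One-sided p ≈ 0.0043, which is < 0.05, so reject H₀.
There is evidence that the true slope on weekly study hours exceeds 2.708 points per unit.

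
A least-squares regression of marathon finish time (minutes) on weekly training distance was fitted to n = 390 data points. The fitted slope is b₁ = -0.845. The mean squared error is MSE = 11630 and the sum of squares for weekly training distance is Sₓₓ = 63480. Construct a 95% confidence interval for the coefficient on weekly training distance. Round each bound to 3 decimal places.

SE(b₁) = √(MSE/Sₓₓ) = √(11630/63480) = 0.428027.
df = n − 2 = 388.
t* = t_{0.025, 388} = 1.966097.
Margin = t* × SE = 1.966097 × 0.428027 = 0.84154.
CI: -0.845 ± 0.84154 → (-1.687, -0.003).
With 95% confidence, each one-unit increase in weekly training distance is associated with a change of between -1.687 and -0.003 minutes in marathon finish time.

(-1.687, -0.003)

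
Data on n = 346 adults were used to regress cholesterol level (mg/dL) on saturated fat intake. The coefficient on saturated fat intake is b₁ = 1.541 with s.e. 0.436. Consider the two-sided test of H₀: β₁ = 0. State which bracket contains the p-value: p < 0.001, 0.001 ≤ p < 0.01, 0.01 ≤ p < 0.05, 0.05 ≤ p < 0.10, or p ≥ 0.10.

p < 0.001

t = 1.541 / 0.436 = 3.534.
df = n − 2 = 346 − 2 = 344.
Two-sided p = 2·P(T_{344} > |t|) ≈ 0.0005.
So p < 0.001.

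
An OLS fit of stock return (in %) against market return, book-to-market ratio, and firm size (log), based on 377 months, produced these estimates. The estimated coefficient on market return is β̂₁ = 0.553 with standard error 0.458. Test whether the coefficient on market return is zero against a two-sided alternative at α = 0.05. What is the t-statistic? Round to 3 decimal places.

t = 1.207

H₀: β₁ = 0 vs H₁: β₁ ≠ 0.
t = (β̂₁ − β₁⁰)/SE = 0.553 / 0.458 = 1.207.
df = n − k − 1 = 377 − 3 − 1 = 373.
Two-sided p ≈ 0.2280, which is ≥ 0.05, so fail to reject H₀.
The data do not give significant evidence of an association between market return and stock return, after adjusting for the other predictors.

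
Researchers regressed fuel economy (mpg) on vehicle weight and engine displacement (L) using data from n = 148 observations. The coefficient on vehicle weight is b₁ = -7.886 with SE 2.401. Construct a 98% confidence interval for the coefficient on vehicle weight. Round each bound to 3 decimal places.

(-13.534, -2.238)

df = n − k − 1 = 148 − 2 − 1 = 145.
t* = t_{0.01, 145} = 2.35234.
Margin = t* × SE = 2.35234 × 2.401 = 5.64797.
CI: -7.886 ± 5.64797 → (-13.534, -2.238).
With 98% confidence, each one-unit increase in vehicle weight is associated with a change of between -13.534 and -2.238 mpg in fuel economy, holding the other predictors fixed.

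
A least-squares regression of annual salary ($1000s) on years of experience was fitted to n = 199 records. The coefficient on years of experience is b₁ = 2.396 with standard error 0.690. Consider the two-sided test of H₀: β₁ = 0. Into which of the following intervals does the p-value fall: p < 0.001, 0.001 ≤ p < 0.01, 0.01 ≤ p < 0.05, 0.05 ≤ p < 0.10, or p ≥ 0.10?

p < 0.001

t = 2.396 / 0.690 = 3.472.
df = n − 2 = 199 − 2 = 197.
Two-sided p = 2·P(T_{197} > |t|) ≈ 0.0006.
So p < 0.001.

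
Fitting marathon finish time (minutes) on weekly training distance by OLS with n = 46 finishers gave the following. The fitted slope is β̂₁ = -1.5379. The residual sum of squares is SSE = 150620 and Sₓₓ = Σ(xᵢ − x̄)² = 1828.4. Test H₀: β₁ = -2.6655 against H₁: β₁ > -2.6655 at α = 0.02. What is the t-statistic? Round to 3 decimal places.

MSE = SSE/(n − 2) = 150620/44 = 3423.18.
SE(β̂₁) = √(MSE/Sₓₓ) = √(3423.18/1828.4) = 1.36829.
t = (-1.5379 − (-2.6655)) / 1.36829 = 0.824.
df = n − 2 = 44.
One-sided p ≈ 0.2072, which is ≥ 0.02, so fail to reject H₀.
The data do not give significant evidence that the true slope on weekly training distance exceeds -2.6655 minutes per unit.

t = 0.824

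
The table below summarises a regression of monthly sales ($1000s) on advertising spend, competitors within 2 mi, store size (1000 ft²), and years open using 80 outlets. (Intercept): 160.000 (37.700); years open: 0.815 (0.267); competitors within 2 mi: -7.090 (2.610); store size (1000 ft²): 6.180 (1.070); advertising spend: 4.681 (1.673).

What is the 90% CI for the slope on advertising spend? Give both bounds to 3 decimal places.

(1.895, 7.467)

Read off: b = 4.681, SE = 1.673 for advertising spend.
df = n − k − 1 = 80 − 4 − 1 = 75.
t* = t_{0.05, 75} = 1.665425.
Margin = t* × SE = 1.665425 × 1.673 = 2.78626.
CI: 4.681 ± 2.78626 → (1.895, 7.467).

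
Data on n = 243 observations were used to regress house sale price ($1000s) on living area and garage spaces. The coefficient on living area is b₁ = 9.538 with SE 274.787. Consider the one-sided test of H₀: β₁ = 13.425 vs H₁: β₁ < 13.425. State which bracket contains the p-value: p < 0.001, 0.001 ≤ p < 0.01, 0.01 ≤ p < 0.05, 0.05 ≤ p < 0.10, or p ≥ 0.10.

t = (9.538 − 13.425) / 274.787 = -0.014.
df = n − k − 1 = 243 − 2 − 1 = 240.
One-sided p = P(T_{240} < t) ≈ 0.4944.
So p ≥ 0.10.

p ≥ 0.10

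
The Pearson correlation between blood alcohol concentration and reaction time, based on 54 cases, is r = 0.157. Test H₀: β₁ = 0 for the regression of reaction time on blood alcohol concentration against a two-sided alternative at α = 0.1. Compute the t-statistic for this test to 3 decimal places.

t = 1.146

t = r·√(n − 2)/√(1 − r²) = 0.157·√52/√0.975351 = 1.146.
df = n − 2 = 52.
Two-sided p ≈ 0.2569, which is ≥ 0.1, so fail to reject H₀.
The data do not give significant evidence of a linear association between blood alcohol concentration and reaction time.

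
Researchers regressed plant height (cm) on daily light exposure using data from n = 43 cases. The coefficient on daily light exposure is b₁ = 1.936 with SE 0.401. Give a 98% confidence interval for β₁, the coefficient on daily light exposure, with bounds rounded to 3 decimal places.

(0.965, 2.907)

df = n − 2 = 43 − 2 = 41.
t* = t_{0.01, 41} = 2.420803.
Margin = t* × SE = 2.420803 × 0.401 = 0.97074.
CI: 1.936 ± 0.97074 → (0.965, 2.907).
With 98% confidence, each one-unit increase in daily light exposure is associated with a change of between 0.965 and 2.907 cm in plant height.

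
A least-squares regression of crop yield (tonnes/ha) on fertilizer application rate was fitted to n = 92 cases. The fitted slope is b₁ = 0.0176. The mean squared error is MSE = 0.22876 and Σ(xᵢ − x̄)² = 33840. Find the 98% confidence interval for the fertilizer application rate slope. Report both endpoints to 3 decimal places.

(0.011, 0.024)

SE(b₁) = √(MSE/Sₓₓ) = √(0.22876/33840) = 0.00260001.
df = n − 2 = 90.
t* = t_{0.01, 90} = 2.368497.
Margin = t* × SE = 2.368497 × 0.00260001 = 0.00616.
CI: 0.0176 ± 0.00616 → (0.011, 0.024).
With 98% confidence, each one-unit increase in fertilizer application rate is associated with a change of between 0.011 and 0.024 tonnes/ha in crop yield.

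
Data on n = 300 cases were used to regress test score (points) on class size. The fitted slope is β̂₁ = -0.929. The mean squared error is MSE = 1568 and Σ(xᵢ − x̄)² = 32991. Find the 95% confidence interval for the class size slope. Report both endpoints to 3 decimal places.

(-1.358, -0.500)

SE(β̂₁) = √(MSE/Sₓₓ) = √(1568/32991) = 0.218009.
df = n − 2 = 298.
t* = t_{0.025, 298} = 1.967957.
Margin = t* × SE = 1.967957 × 0.218009 = 0.42903.
CI: -0.929 ± 0.42903 → (-1.358, -0.500).
With 95% confidence, each one-unit increase in class size is associated with a change of between -1.358 and -0.500 points in test score.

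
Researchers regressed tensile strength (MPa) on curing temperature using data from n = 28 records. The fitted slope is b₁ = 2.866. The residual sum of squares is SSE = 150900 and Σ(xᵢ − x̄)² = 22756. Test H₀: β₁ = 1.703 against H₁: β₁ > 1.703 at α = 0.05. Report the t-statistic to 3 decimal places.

t = 2.303

MSE = SSE/(n − 2) = 150900/26 = 5803.85.
SE(b₁) = √(MSE/Sₓₓ) = √(5803.85/22756) = 0.505022.
t = (2.866 − 1.703) / 0.505022 = 2.303.
df = n − 2 = 26.
One-sided p ≈ 0.0148, which is < 0.05, so reject H₀.
There is evidence that the true slope on curing temperature exceeds 1.703 MPa per unit.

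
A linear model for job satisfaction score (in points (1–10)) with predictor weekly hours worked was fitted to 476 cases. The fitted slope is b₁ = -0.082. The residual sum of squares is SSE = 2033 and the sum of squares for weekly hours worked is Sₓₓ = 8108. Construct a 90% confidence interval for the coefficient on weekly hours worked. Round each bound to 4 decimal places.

(-0.1199, -0.0441)

MSE = SSE/(n − 2) = 2033/474 = 4.28903.
SE(b₁) = √(MSE/Sₓₓ) = √(4.28903/8108) = 0.0229997.
df = n − 2 = 474.
t* = t_{0.05, 474} = 1.648075.
Margin = t* × SE = 1.648075 × 0.0229997 = 0.037905.
CI: -0.082 ± 0.037905 → (-0.1199, -0.0441).
With 90% confidence, each one-unit increase in weekly hours worked is associated with a change of between -0.1199 and -0.0441 points (1–10) in job satisfaction score.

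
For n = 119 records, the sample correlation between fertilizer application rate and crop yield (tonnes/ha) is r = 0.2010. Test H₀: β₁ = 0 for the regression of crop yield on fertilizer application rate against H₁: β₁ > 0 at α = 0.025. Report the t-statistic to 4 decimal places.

t = r·√(n − 2)/√(1 − r²) = 0.2010·√117/√0.959599 = 2.2194.
df = n − 2 = 117.
One-sided p ≈ 0.0142, which is < 0.025, so reject H₀.
There is evidence of a linear association between fertilizer application rate and crop yield.

t = 2.2194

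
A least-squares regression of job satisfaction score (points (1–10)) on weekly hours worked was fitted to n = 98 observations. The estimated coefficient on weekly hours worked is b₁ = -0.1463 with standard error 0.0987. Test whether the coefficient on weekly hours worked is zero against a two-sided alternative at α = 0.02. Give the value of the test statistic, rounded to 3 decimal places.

t = -1.482

H₀: β₁ = 0 vs H₁: β₁ ≠ 0.
t = (b₁ − β₁⁰)/SE = -0.1463 / 0.0987 = -1.482.
df = n − 2 = 98 − 2 = 96.
Two-sided p ≈ 0.1415, which is ≥ 0.02, so fail to reject H₀.
The data do not give significant evidence of an association between weekly hours worked and job satisfaction score.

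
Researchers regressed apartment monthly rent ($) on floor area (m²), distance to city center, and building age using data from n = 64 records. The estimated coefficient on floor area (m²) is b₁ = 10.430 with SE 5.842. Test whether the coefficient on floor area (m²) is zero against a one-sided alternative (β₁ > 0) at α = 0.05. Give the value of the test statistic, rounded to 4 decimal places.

H₀: β₁ = 0 vs H₁: β₁ > 0.
t = (b₁ − β₁⁰)/SE = 10.430 / 5.842 = 1.7853.
df = n − k − 1 = 64 − 3 − 1 = 60.
One-sided p ≈ 0.0396, which is < 0.05, so reject H₀.
There is evidence that the true slope on floor area (m²) is positive, holding the other predictors fixed.

t = 1.7853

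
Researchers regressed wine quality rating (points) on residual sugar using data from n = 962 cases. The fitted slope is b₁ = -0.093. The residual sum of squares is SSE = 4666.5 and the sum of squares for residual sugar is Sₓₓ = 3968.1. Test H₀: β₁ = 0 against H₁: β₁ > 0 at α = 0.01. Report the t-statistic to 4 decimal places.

t = -2.6571

MSE = SSE/(n − 2) = 4666.5/960 = 4.86094.
SE(b₁) = √(MSE/Sₓₓ) = √(4.86094/3968.1) = 0.0350001.
t = -0.093 / 0.0350001 = -2.6571.
df = n − 2 = 960.
One-sided p ≈ 0.9960, which is ≥ 0.01, so fail to reject H₀.
The data do not give significant evidence that the true slope on residual sugar is positive.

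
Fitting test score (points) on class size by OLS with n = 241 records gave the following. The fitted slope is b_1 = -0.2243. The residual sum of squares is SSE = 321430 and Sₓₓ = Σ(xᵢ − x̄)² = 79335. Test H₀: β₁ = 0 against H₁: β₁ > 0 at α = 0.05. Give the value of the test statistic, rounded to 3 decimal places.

MSE = SSE/(n − 2) = 321430/239 = 1344.9.
SE(b_1) = √(MSE/Sₓₓ) = √(1344.9/79335) = 0.1302.
t = -0.2243 / 0.1302 = -1.723.
df = n − 2 = 239.
One-sided p ≈ 0.9569, which is ≥ 0.05, so fail to reject H₀.
The data do not give significant evidence that the true slope on class size is positive.

t = -1.723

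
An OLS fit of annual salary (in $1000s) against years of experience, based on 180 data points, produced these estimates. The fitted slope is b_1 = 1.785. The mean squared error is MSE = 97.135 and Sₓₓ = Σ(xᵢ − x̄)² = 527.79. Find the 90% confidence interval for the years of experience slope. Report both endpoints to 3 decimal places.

(1.076, 2.494)

SE(b_1) = √(MSE/Sₓₓ) = √(97.135/527.79) = 0.429.
df = n − 2 = 178.
t* = t_{0.05, 178} = 1.653459.
Margin = t* × SE = 1.653459 × 0.429 = 0.70933.
CI: 1.785 ± 0.70933 → (1.076, 2.494).
With 90% confidence, each one-unit increase in years of experience is associated with a change of between 1.076 and 2.494 $1000s in annual salary.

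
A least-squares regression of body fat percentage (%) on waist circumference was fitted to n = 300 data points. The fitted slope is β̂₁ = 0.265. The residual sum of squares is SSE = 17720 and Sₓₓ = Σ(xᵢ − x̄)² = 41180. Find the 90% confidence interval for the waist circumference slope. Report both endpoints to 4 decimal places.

MSE = SSE/(n − 2) = 17720/298 = 59.4631.
SE(β̂₁) = √(MSE/Sₓₓ) = √(59.4631/41180) = 0.0379997.
df = n − 2 = 298.
t* = t_{0.05, 298} = 1.649983.
Margin = t* × SE = 1.649983 × 0.0379997 = 0.062699.
CI: 0.265 ± 0.062699 → (0.2023, 0.3277).
With 90% confidence, each one-unit increase in waist circumference is associated with a change of between 0.2023 and 0.3277 % in body fat percentage.

(0.2023, 0.3277)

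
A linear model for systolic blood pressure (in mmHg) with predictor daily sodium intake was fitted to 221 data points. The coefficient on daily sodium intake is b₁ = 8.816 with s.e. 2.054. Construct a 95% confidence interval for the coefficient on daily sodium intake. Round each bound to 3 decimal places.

(4.768, 12.864)

df = n − 2 = 221 − 2 = 219.
t* = t_{0.025, 219} = 1.970855.
Margin = t* × SE = 1.970855 × 2.054 = 4.04814.
CI: 8.816 ± 4.04814 → (4.768, 12.864).
With 95% confidence, each one-unit increase in daily sodium intake is associated with a change of between 4.768 and 12.864 mmHg in systolic blood pressure.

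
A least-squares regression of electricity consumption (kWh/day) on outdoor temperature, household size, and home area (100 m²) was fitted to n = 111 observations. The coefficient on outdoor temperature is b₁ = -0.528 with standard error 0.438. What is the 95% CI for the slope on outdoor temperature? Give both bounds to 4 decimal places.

df = n − k − 1 = 111 − 3 − 1 = 107.
t* = t_{0.025, 107} = 1.982383.
Margin = t* × SE = 1.982383 × 0.438 = 0.868284.
CI: -0.528 ± 0.868284 → (-1.3963, 0.3403).
With 95% confidence, each one-unit increase in outdoor temperature is associated with a change of between -1.3963 and 0.3403 kWh/day in electricity consumption, holding the other predictors fixed.

(-1.3963, 0.3403)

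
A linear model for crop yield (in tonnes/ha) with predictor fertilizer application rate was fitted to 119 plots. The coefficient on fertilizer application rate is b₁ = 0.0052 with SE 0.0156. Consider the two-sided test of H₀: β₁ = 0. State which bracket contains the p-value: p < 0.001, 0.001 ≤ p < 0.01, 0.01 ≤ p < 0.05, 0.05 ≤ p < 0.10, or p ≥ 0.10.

t = 0.0052 / 0.0156 = 0.333.
df = n − 2 = 119 − 2 = 117.
Two-sided p = 2·P(T_{117} > |t|) ≈ 0.7395.
So p ≥ 0.10.

p ≥ 0.10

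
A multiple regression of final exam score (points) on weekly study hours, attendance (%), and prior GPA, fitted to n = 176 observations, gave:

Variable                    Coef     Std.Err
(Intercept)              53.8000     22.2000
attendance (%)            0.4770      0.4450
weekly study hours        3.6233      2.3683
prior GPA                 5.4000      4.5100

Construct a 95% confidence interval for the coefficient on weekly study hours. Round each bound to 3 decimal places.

Read off: b = 3.6233, SE = 2.3683 for weekly study hours.
df = n − k − 1 = 176 − 3 − 1 = 172.
t* = t_{0.025, 172} = 1.973852.
Margin = t* × SE = 1.973852 × 2.3683 = 4.67467.
CI: 3.6233 ± 4.67467 → (-1.051, 8.298).

(-1.051, 8.298)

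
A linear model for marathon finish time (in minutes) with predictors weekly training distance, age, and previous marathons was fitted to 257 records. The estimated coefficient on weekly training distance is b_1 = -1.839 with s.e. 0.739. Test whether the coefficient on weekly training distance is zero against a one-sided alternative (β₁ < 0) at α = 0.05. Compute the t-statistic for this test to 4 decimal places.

H₀: β₁ = 0 vs H₁: β₁ < 0.
t = (b_1 − β₁⁰)/SE = -1.839 / 0.739 = -2.4885.
df = n − k − 1 = 257 − 3 − 1 = 253.
One-sided p ≈ 0.0067, which is < 0.05, so reject H₀.
There is evidence that the true slope on weekly training distance is negative, holding the other predictors fixed.

t = -2.4885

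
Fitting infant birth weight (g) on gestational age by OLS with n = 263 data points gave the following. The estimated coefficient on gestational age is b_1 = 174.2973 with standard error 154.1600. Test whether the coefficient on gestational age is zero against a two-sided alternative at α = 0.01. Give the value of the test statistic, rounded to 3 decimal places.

t = 1.131

H₀: β₁ = 0 vs H₁: β₁ ≠ 0.
t = (b_1 − β₁⁰)/SE = 174.2973 / 154.1600 = 1.131.
df = n − 2 = 263 − 2 = 261.
Two-sided p ≈ 0.2593, which is ≥ 0.01, so fail to reject H₀.
The data do not give significant evidence of an association between gestational age and infant birth weight.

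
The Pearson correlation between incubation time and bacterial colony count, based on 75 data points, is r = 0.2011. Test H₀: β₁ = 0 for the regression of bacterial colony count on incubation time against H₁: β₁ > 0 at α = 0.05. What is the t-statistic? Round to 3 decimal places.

t = 1.754

t = r·√(n − 2)/√(1 − r²) = 0.2011·√73/√0.959559 = 1.754.
df = n − 2 = 73.
One-sided p ≈ 0.0418, which is < 0.05, so reject H₀.
There is evidence of a linear association between incubation time and bacterial colony count.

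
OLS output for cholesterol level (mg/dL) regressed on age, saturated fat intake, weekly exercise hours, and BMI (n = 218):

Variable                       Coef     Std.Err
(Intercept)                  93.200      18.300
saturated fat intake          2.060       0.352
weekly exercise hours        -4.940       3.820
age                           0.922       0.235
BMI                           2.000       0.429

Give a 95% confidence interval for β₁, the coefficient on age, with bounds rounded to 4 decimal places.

(0.4588, 1.3852)

Read off: b = 0.922, SE = 0.235 for age.
df = n − k − 1 = 218 − 4 − 1 = 213.
t* = t_{0.025, 213} = 1.971164.
Margin = t* × SE = 1.971164 × 0.235 = 0.463224.
CI: 0.922 ± 0.463224 → (0.4588, 1.3852).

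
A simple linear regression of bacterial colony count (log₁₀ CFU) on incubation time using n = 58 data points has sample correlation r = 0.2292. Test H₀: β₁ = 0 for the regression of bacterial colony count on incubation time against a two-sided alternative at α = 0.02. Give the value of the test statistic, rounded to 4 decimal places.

t = r·√(n − 2)/√(1 − r²) = 0.2292·√56/√0.947467 = 1.7621.
df = n − 2 = 56.
Two-sided p ≈ 0.0835, which is ≥ 0.02, so fail to reject H₀.
The data do not give significant evidence of a linear association between incubation time and bacterial colony count.

t = 1.7621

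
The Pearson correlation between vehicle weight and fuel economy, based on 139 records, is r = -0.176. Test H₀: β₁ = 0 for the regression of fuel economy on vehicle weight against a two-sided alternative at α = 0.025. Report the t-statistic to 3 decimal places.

t = r·√(n − 2)/√(1 − r²) = -0.176·√137/√0.969024 = -2.093.
df = n − 2 = 137.
Two-sided p ≈ 0.0382, which is ≥ 0.025, so fail to reject H₀.
The data do not give significant evidence of a linear association between vehicle weight and fuel economy.

t = -2.093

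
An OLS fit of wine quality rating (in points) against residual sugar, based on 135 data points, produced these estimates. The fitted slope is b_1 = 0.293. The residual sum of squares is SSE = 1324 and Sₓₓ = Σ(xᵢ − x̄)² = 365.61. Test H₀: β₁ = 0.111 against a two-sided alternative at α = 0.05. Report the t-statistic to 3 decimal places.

t = 1.103

MSE = SSE/(n − 2) = 1324/133 = 9.95489.
SE(b_1) = √(MSE/Sₓₓ) = √(9.95489/365.61) = 0.16501.
t = (0.293 − 0.111) / 0.16501 = 1.103.
df = n − 2 = 133.
Two-sided p ≈ 0.2720, which is ≥ 0.05, so fail to reject H₀.
The data are consistent with a true slope of 0.111 points per unit of residual sugar.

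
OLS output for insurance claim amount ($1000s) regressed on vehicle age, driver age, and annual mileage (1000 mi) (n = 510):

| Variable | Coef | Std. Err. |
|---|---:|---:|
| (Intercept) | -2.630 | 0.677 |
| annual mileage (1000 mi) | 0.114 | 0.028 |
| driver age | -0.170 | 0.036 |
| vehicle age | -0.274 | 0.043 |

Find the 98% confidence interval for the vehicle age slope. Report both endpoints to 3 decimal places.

Read off: b = -0.274, SE = 0.043 for vehicle age.
df = n − k − 1 = 510 − 3 − 1 = 506.
t* = t_{0.01, 506} = 2.33374.
Margin = t* × SE = 2.33374 × 0.043 = 0.10035.
CI: -0.274 ± 0.10035 → (-0.374, -0.174).

(-0.374, -0.174)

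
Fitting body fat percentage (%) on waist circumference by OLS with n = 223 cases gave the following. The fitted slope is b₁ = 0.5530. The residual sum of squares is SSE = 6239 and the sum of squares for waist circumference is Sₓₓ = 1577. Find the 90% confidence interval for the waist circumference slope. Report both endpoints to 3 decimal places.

(0.332, 0.774)

MSE = SSE/(n − 2) = 6239/221 = 28.2308.
SE(b₁) = √(MSE/Sₓₓ) = √(28.2308/1577) = 0.133797.
df = n − 2 = 221.
t* = t_{0.05, 221} = 1.651778.
Margin = t* × SE = 1.651778 × 0.133797 = 0.22100.
CI: 0.5530 ± 0.22100 → (0.332, 0.774).
With 90% confidence, each one-unit increase in waist circumference is associated with a change of between 0.332 and 0.774 % in body fat percentage.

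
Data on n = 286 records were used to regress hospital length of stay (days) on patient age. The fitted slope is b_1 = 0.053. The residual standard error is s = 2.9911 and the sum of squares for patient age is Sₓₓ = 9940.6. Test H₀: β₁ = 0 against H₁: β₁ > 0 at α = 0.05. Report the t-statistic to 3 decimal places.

SE(b_1) = s/√Sₓₓ = 2.9911/√9940.6 = 0.0300002.
t = 0.053 / 0.0300002 = 1.767.
df = n − 2 = 284.
One-sided p ≈ 0.0392, which is < 0.05, so reject H₀.
There is evidence that the true slope on patient age is positive.

t = 1.767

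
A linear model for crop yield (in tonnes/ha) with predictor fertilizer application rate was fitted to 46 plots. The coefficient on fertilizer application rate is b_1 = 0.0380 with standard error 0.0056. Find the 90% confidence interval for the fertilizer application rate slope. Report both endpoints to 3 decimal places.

(0.029, 0.047)

df = n − 2 = 46 − 2 = 44.
t* = t_{0.05, 44} = 1.68023.
Margin = t* × SE = 1.68023 × 0.0056 = 0.00941.
CI: 0.0380 ± 0.00941 → (0.029, 0.047).
With 90% confidence, each one-unit increase in fertilizer application rate is associated with a change of between 0.029 and 0.047 tonnes/ha in crop yield.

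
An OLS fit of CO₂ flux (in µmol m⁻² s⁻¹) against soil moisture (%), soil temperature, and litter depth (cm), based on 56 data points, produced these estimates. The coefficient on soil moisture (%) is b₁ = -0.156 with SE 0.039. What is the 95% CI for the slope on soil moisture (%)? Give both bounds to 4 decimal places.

df = n − k − 1 = 56 − 3 − 1 = 52.
t* = t_{0.025, 52} = 2.006647.
Margin = t* × SE = 2.006647 × 0.039 = 0.078259.
CI: -0.156 ± 0.078259 → (-0.2343, -0.0777).
With 95% confidence, each one-unit increase in soil moisture (%) is associated with a change of between -0.2343 and -0.0777 µmol m⁻² s⁻¹ in CO₂ flux, holding the other predictors fixed.

(-0.2343, -0.0777)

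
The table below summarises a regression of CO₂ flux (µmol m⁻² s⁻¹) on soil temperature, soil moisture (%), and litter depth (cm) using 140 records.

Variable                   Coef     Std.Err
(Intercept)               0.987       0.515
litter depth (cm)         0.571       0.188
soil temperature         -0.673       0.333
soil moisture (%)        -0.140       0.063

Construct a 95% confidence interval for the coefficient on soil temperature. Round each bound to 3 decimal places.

Read off: b = -0.673, SE = 0.333 for soil temperature.
df = n − k − 1 = 140 − 3 − 1 = 136.
t* = t_{0.025, 136} = 1.977561.
Margin = t* × SE = 1.977561 × 0.333 = 0.65853.
CI: -0.673 ± 0.65853 → (-1.332, -0.014).

(-1.332, -0.014)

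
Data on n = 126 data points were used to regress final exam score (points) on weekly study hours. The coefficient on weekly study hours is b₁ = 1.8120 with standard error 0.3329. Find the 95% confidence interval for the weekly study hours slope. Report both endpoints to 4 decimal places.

(1.1531, 2.4709)

df = n − 2 = 126 − 2 = 124.
t* = t_{0.025, 124} = 1.97928.
Margin = t* × SE = 1.97928 × 0.3329 = 0.658902.
CI: 1.8120 ± 0.658902 → (1.1531, 2.4709).
With 95% confidence, each one-unit increase in weekly study hours is associated with a change of between 1.1531 and 2.4709 points in final exam score.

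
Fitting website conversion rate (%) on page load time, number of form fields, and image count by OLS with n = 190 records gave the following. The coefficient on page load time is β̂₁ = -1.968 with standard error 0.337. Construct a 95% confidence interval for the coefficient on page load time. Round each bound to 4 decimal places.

df = n − k − 1 = 190 − 3 − 1 = 186.
t* = t_{0.025, 186} = 1.9728.
Margin = t* × SE = 1.9728 × 0.337 = 0.664834.
CI: -1.968 ± 0.664834 → (-2.6328, -1.3032).
With 95% confidence, each one-unit increase in page load time is associated with a change of between -2.6328 and -1.3032 % in website conversion rate, holding the other predictors fixed.

(-2.6328, -1.3032)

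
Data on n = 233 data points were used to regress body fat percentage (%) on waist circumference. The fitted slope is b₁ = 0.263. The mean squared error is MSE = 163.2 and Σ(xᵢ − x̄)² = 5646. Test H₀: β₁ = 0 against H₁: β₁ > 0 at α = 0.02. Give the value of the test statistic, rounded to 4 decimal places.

SE(b₁) = √(MSE/Sₓₓ) = √(163.2/5646) = 0.170016.
t = 0.263 / 0.170016 = 1.5469.
df = n − 2 = 231.
One-sided p ≈ 0.0616, which is ≥ 0.02, so fail to reject H₀.
The data do not give significant evidence that the true slope on waist circumference is positive.

t = 1.5469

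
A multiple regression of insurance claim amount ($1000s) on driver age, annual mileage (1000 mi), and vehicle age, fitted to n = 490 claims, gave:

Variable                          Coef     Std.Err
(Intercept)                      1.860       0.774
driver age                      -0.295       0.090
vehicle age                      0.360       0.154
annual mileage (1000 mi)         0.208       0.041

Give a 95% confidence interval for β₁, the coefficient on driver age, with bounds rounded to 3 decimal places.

Read off: b = -0.295, SE = 0.090 for driver age.
df = n − k − 1 = 490 − 3 − 1 = 486.
t* = t_{0.025, 486} = 1.964857.
Margin = t* × SE = 1.964857 × 0.090 = 0.17684.
CI: -0.295 ± 0.17684 → (-0.472, -0.118).

(-0.472, -0.118)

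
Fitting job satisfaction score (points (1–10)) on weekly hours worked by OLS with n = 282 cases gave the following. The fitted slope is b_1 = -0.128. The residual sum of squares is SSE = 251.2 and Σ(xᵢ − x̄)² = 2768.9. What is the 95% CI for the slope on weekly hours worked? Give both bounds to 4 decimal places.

MSE = SSE/(n − 2) = 251.2/280 = 0.897143.
SE(b_1) = √(MSE/Sₓₓ) = √(0.897143/2768.9) = 0.0180002.
df = n − 2 = 280.
t* = t_{0.025, 280} = 1.968472.
Margin = t* × SE = 1.968472 × 0.0180002 = 0.035433.
CI: -0.128 ± 0.035433 → (-0.1634, -0.0926).
With 95% confidence, each one-unit increase in weekly hours worked is associated with a change of between -0.1634 and -0.0926 points (1–10) in job satisfaction score.

(-0.1634, -0.0926)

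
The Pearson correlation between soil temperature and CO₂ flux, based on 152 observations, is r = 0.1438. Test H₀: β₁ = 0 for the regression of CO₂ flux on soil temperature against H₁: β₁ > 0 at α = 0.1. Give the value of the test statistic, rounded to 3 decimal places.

t = r·√(n − 2)/√(1 − r²) = 0.1438·√150/√0.979322 = 1.780.
df = n − 2 = 150.
One-sided p ≈ 0.0386, which is < 0.1, so reject H₀.
There is evidence of a linear association between soil temperature and CO₂ flux.

t = 1.780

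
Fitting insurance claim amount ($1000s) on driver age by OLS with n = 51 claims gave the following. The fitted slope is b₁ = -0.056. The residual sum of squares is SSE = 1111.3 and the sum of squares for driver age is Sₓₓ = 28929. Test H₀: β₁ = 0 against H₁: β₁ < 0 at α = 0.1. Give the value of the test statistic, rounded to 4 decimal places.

MSE = SSE/(n − 2) = 1111.3/49 = 22.6796.
SE(b₁) = √(MSE/Sₓₓ) = √(22.6796/28929) = 0.0279995.
t = -0.056 / 0.0279995 = -2.0000.
df = n − 2 = 49.
One-sided p ≈ 0.0255, which is < 0.1, so reject H₀.
There is evidence that the true slope on driver age is negative.

t = -2.0000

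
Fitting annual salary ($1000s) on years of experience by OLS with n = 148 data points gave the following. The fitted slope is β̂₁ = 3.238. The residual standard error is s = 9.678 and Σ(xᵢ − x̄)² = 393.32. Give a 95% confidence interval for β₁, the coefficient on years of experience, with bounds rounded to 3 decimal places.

(2.274, 4.202)

SE(β̂₁) = s/√Sₓₓ = 9.678/√393.32 = 0.487992.
df = n − 2 = 146.
t* = t_{0.025, 146} = 1.976346.
Margin = t* × SE = 1.976346 × 0.487992 = 0.96444.
CI: 3.238 ± 0.96444 → (2.274, 4.202).
With 95% confidence, each one-unit increase in years of experience is associated with a change of between 2.274 and 4.202 $1000s in annual salary.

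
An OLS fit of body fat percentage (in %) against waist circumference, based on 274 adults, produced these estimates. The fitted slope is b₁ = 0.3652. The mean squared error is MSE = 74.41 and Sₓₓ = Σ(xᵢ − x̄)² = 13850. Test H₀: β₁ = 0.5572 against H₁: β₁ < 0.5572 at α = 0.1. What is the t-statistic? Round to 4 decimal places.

t = -2.6195

SE(b₁) = √(MSE/Sₓₓ) = √(74.41/13850) = 0.0732978.
t = (0.3652 − 0.5572) / 0.0732978 = -2.6195.
df = n − 2 = 272.
One-sided p ≈ 0.0047, which is < 0.1, so reject H₀.
There is evidence that the true slope on waist circumference is below 0.5572 % per unit.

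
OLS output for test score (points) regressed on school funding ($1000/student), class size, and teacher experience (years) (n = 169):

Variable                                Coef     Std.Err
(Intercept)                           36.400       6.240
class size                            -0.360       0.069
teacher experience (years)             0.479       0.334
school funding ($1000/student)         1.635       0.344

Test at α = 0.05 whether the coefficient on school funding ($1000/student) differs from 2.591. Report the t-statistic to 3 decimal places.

Read off: b = 1.635, SE = 0.344 for school funding ($1000/student).
H₀: β₁ = 2.591 vs H₁: β₁ ≠ 2.591.
t = (1.635 − 2.591) / 0.344 = -2.779.
df = n − k − 1 = 169 − 3 − 1 = 165.
Two-sided p ≈ 0.0061, which is < 0.05, so reject H₀.
There is evidence that the true slope on school funding ($1000/student) differs from 2.591 points per unit, holding the other predictors fixed.

t = -2.779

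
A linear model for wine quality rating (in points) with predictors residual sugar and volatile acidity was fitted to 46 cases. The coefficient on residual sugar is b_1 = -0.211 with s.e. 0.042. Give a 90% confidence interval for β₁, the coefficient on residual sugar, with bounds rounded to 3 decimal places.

(-0.282, -0.140)

df = n − k − 1 = 46 − 2 − 1 = 43.
t* = t_{0.05, 43} = 1.681071.
Margin = t* × SE = 1.681071 × 0.042 = 0.07060.
CI: -0.211 ± 0.07060 → (-0.282, -0.140).
With 90% confidence, each one-unit increase in residual sugar is associated with a change of between -0.282 and -0.140 points in wine quality rating, holding the other predictors fixed.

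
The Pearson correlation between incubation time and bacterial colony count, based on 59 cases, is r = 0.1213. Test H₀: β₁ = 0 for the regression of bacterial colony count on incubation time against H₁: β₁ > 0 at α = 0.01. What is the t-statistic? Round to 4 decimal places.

t = 0.9226

t = r·√(n − 2)/√(1 − r²) = 0.1213·√57/√0.985286 = 0.9226.
df = n − 2 = 57.
One-sided p ≈ 0.1801, which is ≥ 0.01, so fail to reject H₀.
The data do not give significant evidence of a linear association between incubation time and bacterial colony count.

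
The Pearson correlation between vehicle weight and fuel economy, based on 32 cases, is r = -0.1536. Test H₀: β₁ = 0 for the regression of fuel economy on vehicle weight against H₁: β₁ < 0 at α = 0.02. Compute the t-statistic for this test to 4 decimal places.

t = -0.8514

t = r·√(n − 2)/√(1 − r²) = -0.1536·√30/√0.976407 = -0.8514.
df = n − 2 = 30.
One-sided p ≈ 0.2006, which is ≥ 0.02, so fail to reject H₀.
The data do not give significant evidence of a linear association between vehicle weight and fuel economy.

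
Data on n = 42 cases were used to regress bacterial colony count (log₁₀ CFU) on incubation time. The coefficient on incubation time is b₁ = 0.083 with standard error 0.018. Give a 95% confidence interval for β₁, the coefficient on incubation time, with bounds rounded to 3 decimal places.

(0.047, 0.119)

df = n − 2 = 42 − 2 = 40.
t* = t_{0.025, 40} = 2.021075.
Margin = t* × SE = 2.021075 × 0.018 = 0.03638.
CI: 0.083 ± 0.03638 → (0.047, 0.119).
With 95% confidence, each one-unit increase in incubation time is associated with a change of between 0.047 and 0.119 log₁₀ CFU in bacterial colony count.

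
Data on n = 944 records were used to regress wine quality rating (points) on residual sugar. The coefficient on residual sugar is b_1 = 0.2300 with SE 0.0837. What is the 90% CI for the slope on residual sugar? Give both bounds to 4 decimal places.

df = n − 2 = 944 − 2 = 942.
t* = t_{0.05, 942} = 1.646473.
Margin = t* × SE = 1.646473 × 0.0837 = 0.137810.
CI: 0.2300 ± 0.137810 → (0.0922, 0.3678).
With 90% confidence, each one-unit increase in residual sugar is associated with a change of between 0.0922 and 0.3678 points in wine quality rating.

(0.0922, 0.3678)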